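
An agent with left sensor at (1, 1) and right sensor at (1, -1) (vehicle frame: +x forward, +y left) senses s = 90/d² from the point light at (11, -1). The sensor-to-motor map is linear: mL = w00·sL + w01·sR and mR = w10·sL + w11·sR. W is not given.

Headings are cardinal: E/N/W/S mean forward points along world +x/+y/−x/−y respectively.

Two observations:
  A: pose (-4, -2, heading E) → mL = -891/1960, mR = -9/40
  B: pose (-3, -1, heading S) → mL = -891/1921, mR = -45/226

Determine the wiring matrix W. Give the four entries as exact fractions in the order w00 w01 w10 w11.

obs A: pose=(-4,-2,E) → sL=45/98, sR=9/20, mL=-891/1960, mR=-9/40
obs B: pose=(-3,-1,S) → sL=9/17, sR=45/113, mL=-891/1921, mR=-45/226
sensor matrix S = [[45/98, 9/20], [9/17, 45/113]]; det S = -104247/1882580
solve [mL_A; mL_B] = S·[w00; w01] and [mR_A; mR_B] = S·[w10; w11]:
  w00 = -1/2, w01 = -1/2, w10 = 0, w11 = -1/2

-1/2 -1/2 0 -1/2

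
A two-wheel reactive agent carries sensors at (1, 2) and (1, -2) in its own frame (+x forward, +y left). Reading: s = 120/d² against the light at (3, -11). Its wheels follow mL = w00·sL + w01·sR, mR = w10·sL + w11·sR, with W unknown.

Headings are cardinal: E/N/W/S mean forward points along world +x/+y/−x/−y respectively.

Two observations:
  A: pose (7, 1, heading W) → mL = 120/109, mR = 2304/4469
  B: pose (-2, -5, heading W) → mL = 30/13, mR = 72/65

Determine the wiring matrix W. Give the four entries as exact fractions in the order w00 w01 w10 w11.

1 0 1 -1

obs A: pose=(7,1,W) → sL=120/109, sR=24/41, mL=120/109, mR=2304/4469
obs B: pose=(-2,-5,W) → sL=30/13, sR=6/5, mL=30/13, mR=72/65
sensor matrix S = [[120/109, 24/41], [30/13, 6/5]]; det S = -1728/58097
solve [mL_A; mL_B] = S·[w00; w01] and [mR_A; mR_B] = S·[w10; w11]:
  w00 = 1, w01 = 0, w10 = 1, w11 = -1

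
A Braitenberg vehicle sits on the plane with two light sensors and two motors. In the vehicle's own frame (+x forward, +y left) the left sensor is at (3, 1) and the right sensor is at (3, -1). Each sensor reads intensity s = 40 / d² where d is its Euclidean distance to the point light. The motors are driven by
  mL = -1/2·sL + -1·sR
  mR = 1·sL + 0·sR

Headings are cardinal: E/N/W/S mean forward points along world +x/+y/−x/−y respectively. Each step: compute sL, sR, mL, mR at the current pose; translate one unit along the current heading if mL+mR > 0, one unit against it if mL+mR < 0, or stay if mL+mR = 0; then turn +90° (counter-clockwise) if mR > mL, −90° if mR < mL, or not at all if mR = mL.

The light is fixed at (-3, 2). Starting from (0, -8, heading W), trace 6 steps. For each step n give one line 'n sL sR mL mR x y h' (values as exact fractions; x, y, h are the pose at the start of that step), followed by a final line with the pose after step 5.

n=0: pose=(0,-8,W); sL=40/121, sR=40/81; mL=-6460/9801, mR=40/121; mL+mR=-3220/9801 → advance -1; mR−mL=9700/9801 → turn +1·90°
n=1: pose=(1,-8,S); sL=20/97, sR=20/89; mL=-2830/8633, mR=20/97; mL+mR=-1050/8633 → advance -1; mR−mL=4610/8633 → turn +1·90°
n=2: pose=(1,-7,E); sL=40/113, sR=40/149; mL=-7500/16837, mR=40/113; mL+mR=-1540/16837 → advance -1; mR−mL=13460/16837 → turn +1·90°
n=3: pose=(0,-7,N); sL=1, sR=10/13; mL=-33/26, mR=1; mL+mR=-7/26 → advance -1; mR−mL=59/26 → turn +1·90°
n=4: pose=(0,-8,W); sL=40/121, sR=40/81; mL=-6460/9801, mR=40/121; mL+mR=-3220/9801 → advance -1; mR−mL=9700/9801 → turn +1·90°
n=5: pose=(1,-8,S); sL=20/97, sR=20/89; mL=-2830/8633, mR=20/97; mL+mR=-1050/8633 → advance -1; mR−mL=4610/8633 → turn +1·90°

0 40/121 40/81 -6460/9801 40/121 0 -8 W
1 20/97 20/89 -2830/8633 20/97 1 -8 S
2 40/113 40/149 -7500/16837 40/113 1 -7 E
3 1 10/13 -33/26 1 0 -7 N
4 40/121 40/81 -6460/9801 40/121 0 -8 W
5 20/97 20/89 -2830/8633 20/97 1 -8 S
final 1 -7 E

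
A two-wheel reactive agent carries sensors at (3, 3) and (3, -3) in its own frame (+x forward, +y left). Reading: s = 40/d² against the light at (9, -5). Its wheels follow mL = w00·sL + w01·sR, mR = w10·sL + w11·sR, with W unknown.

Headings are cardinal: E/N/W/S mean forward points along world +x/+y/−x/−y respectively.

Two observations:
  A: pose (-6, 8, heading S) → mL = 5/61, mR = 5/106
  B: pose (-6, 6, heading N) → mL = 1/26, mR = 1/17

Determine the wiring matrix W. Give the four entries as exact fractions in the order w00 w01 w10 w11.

1/2 0 0 1/2

obs A: pose=(-6,8,S) → sL=10/61, sR=5/53, mL=5/61, mR=5/106
obs B: pose=(-6,6,N) → sL=1/13, sR=2/17, mL=1/26, mR=1/17
sensor matrix S = [[10/61, 5/53], [1/13, 2/17]]; det S = 8595/714493
solve [mL_A; mL_B] = S·[w00; w01] and [mR_A; mR_B] = S·[w10; w11]:
  w00 = 1/2, w01 = 0, w10 = 0, w11 = 1/2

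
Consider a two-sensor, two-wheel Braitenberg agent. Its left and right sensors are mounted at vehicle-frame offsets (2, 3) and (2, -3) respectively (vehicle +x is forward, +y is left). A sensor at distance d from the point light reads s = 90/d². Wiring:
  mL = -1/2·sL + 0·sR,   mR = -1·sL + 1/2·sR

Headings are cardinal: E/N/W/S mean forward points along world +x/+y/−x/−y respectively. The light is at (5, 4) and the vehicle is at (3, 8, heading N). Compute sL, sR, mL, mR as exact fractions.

90/61 90/37 -45/61 -585/2257

left sensor world pos  = (0, 10); dL² = 61
right sensor world pos = (6, 10); dR² = 37
sL = 90/61 = 90/61
sR = 90/37 = 90/37
mL = -1/2·sL + 0·sR = -45/61
mR = -1·sL + 1/2·sR = -585/2257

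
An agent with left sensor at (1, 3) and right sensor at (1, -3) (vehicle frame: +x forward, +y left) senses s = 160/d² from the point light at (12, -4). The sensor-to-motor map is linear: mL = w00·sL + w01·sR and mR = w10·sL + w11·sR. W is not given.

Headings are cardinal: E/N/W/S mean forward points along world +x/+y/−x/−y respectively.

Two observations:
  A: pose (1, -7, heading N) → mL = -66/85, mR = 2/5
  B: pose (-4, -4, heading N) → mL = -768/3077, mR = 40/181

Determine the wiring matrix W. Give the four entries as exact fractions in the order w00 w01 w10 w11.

obs A: pose=(1,-7,N) → sL=4/5, sR=40/17, mL=-66/85, mR=2/5
obs B: pose=(-4,-4,N) → sL=80/181, sR=16/17, mL=-768/3077, mR=40/181
sensor matrix S = [[4/5, 40/17], [80/181, 16/17]]; det S = -4416/15385
solve [mL_A; mL_B] = S·[w00; w01] and [mR_A; mR_B] = S·[w10; w11]:
  w00 = 1/2, w01 = -1/2, w10 = 1/2, w11 = 0

1/2 -1/2 1/2 0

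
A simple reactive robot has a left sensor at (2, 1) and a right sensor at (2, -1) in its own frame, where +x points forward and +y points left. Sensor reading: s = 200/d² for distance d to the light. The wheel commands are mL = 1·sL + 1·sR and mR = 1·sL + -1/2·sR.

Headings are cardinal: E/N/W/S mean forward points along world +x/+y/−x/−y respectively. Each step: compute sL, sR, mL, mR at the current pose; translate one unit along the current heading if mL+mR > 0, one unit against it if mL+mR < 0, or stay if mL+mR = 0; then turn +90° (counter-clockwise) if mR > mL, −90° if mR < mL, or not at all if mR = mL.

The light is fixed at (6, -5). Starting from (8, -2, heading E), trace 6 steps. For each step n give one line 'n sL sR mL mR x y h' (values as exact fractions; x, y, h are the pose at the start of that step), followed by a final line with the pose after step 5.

0 25/4 10 65/4 5/4 8 -2 E
1 200/17 40 880/17 -140/17 9 -2 S
2 100 20 120 90 9 -3 W
3 200/17 8 336/17 132/17 8 -3 N
4 25/4 10 65/4 5/4 8 -2 E
5 200/17 40 880/17 -140/17 9 -2 S
final 9 -3 W

n=0: pose=(8,-2,E); sL=25/4, sR=10; mL=65/4, mR=5/4; mL+mR=35/2 → advance +1; mR−mL=-15 → turn -1·90°
n=1: pose=(9,-2,S); sL=200/17, sR=40; mL=880/17, mR=-140/17; mL+mR=740/17 → advance +1; mR−mL=-60 → turn -1·90°
n=2: pose=(9,-3,W); sL=100, sR=20; mL=120, mR=90; mL+mR=210 → advance +1; mR−mL=-30 → turn -1·90°
n=3: pose=(8,-3,N); sL=200/17, sR=8; mL=336/17, mR=132/17; mL+mR=468/17 → advance +1; mR−mL=-12 → turn -1·90°
n=4: pose=(8,-2,E); sL=25/4, sR=10; mL=65/4, mR=5/4; mL+mR=35/2 → advance +1; mR−mL=-15 → turn -1·90°
n=5: pose=(9,-2,S); sL=200/17, sR=40; mL=880/17, mR=-140/17; mL+mR=740/17 → advance +1; mR−mL=-60 → turn -1·90°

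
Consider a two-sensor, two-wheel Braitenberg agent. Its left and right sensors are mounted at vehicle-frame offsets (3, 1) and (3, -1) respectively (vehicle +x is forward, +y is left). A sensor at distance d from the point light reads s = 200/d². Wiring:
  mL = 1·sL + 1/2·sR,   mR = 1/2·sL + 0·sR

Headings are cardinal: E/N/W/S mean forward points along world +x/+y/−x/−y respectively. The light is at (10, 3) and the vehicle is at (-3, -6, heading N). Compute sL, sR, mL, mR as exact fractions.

25/29 10/9 370/261 25/58

left sensor world pos  = (-4, -3); dL² = 232
right sensor world pos = (-2, -3); dR² = 180
sL = 200/232 = 25/29
sR = 200/180 = 10/9
mL = 1·sL + 1/2·sR = 370/261
mR = 1/2·sL + 0·sR = 25/58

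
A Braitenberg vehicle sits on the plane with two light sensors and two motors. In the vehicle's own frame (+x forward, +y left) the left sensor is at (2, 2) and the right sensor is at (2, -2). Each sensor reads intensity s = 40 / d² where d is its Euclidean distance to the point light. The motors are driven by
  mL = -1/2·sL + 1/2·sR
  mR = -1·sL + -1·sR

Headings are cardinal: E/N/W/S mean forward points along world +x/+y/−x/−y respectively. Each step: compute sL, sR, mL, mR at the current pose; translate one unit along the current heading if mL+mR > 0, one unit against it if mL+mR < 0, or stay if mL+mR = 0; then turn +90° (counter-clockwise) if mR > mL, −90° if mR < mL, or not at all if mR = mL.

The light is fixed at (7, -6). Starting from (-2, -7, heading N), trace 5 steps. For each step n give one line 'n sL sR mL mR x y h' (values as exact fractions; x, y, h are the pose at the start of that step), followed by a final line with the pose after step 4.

n=0: pose=(-2,-7,N); sL=20/61, sR=4/5; mL=72/305, mR=-344/305; mL+mR=-272/305 → advance -1; mR−mL=-416/305 → turn -1·90°
n=1: pose=(-2,-8,E); sL=40/49, sR=8/13; mL=-64/637, mR=-912/637; mL+mR=-976/637 → advance -1; mR−mL=-848/637 → turn -1·90°
n=2: pose=(-3,-8,S); sL=1/2, sR=1/4; mL=-1/8, mR=-3/4; mL+mR=-7/8 → advance -1; mR−mL=-5/8 → turn -1·90°
n=3: pose=(-3,-7,W); sL=40/153, sR=8/29; mL=32/4437, mR=-2384/4437; mL+mR=-784/1479 → advance -1; mR−mL=-2416/4437 → turn -1·90°
n=4: pose=(-2,-7,N); sL=20/61, sR=4/5; mL=72/305, mR=-344/305; mL+mR=-272/305 → advance -1; mR−mL=-416/305 → turn -1·90°

0 20/61 4/5 72/305 -344/305 -2 -7 N
1 40/49 8/13 -64/637 -912/637 -2 -8 E
2 1/2 1/4 -1/8 -3/4 -3 -8 S
3 40/153 8/29 32/4437 -2384/4437 -3 -7 W
4 20/61 4/5 72/305 -344/305 -2 -7 N
final -2 -8 E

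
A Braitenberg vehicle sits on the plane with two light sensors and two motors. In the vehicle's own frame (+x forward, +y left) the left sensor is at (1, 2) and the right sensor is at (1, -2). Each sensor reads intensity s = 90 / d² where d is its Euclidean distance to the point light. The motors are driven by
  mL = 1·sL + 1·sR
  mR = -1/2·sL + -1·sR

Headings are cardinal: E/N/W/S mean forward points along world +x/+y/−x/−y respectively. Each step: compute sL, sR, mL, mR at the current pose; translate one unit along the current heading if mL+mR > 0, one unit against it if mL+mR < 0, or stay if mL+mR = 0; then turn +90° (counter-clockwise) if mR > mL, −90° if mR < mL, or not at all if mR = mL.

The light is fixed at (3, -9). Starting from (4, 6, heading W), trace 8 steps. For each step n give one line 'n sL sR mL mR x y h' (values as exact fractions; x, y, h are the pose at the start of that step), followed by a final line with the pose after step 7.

n=0: pose=(4,6,W); sL=90/169, sR=90/289; mL=41220/48841, mR=-28215/48841; mL+mR=45/169 → advance +1; mR−mL=-69435/48841 → turn -1·90°
n=1: pose=(3,6,N); sL=9/26, sR=9/26; mL=9/13, mR=-27/52; mL+mR=9/52 → advance +1; mR−mL=-63/52 → turn -1·90°
n=2: pose=(3,7,E); sL=18/65, sR=90/197; mL=9396/12805, mR=-7623/12805; mL+mR=9/65 → advance +1; mR−mL=-17019/12805 → turn -1·90°
n=3: pose=(4,7,S); sL=5/13, sR=45/113; mL=1150/1469, mR=-1735/2938; mL+mR=5/26 → advance +1; mR−mL=-4035/2938 → turn -1·90°
n=4: pose=(4,6,W); sL=90/169, sR=90/289; mL=41220/48841, mR=-28215/48841; mL+mR=45/169 → advance +1; mR−mL=-69435/48841 → turn -1·90°
n=5: pose=(3,6,N); sL=9/26, sR=9/26; mL=9/13, mR=-27/52; mL+mR=9/52 → advance +1; mR−mL=-63/52 → turn -1·90°
n=6: pose=(3,7,E); sL=18/65, sR=90/197; mL=9396/12805, mR=-7623/12805; mL+mR=9/65 → advance +1; mR−mL=-17019/12805 → turn -1·90°
n=7: pose=(4,7,S); sL=5/13, sR=45/113; mL=1150/1469, mR=-1735/2938; mL+mR=5/26 → advance +1; mR−mL=-4035/2938 → turn -1·90°

0 90/169 90/289 41220/48841 -28215/48841 4 6 W
1 9/26 9/26 9/13 -27/52 3 6 N
2 18/65 90/197 9396/12805 -7623/12805 3 7 E
3 5/13 45/113 1150/1469 -1735/2938 4 7 S
4 90/169 90/289 41220/48841 -28215/48841 4 6 W
5 9/26 9/26 9/13 -27/52 3 6 N
6 18/65 90/197 9396/12805 -7623/12805 3 7 E
7 5/13 45/113 1150/1469 -1735/2938 4 7 S
final 4 6 W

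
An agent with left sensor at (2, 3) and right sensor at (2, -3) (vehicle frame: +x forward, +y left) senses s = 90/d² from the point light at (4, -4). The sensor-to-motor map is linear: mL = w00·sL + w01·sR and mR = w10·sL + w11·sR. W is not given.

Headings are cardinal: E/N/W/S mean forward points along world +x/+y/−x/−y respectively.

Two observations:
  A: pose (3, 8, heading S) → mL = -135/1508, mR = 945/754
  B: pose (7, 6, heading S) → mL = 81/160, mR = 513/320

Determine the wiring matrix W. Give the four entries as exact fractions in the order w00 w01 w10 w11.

-1 1 1 1/2

obs A: pose=(3,8,S) → sL=45/52, sR=45/58, mL=-135/1508, mR=945/754
obs B: pose=(7,6,S) → sL=9/10, sR=45/32, mL=81/160, mR=513/320
sensor matrix S = [[45/52, 45/58], [9/10, 45/32]]; det S = 25029/48256
solve [mL_A; mL_B] = S·[w00; w01] and [mR_A; mR_B] = S·[w10; w11]:
  w00 = -1, w01 = 1, w10 = 1, w11 = 1/2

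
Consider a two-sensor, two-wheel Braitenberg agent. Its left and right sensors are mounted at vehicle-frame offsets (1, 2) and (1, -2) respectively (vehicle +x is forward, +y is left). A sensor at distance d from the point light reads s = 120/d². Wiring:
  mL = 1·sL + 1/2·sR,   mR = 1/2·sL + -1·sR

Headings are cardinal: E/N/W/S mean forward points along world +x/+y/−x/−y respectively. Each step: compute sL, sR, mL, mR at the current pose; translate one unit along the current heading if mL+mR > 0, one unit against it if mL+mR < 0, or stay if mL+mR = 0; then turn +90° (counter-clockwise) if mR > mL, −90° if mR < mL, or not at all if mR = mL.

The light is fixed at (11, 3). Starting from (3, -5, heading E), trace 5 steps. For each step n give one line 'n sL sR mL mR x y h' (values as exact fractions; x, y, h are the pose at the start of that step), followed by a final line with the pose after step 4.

0 24/17 120/149 4596/2533 -252/2533 3 -5 E
1 60/53 20/27 2150/1431 -250/1431 4 -5 S
2 24/37 120/113 4932/4181 -3084/4181 4 -6 W
3 30/41 6/5 273/205 -171/205 3 -6 N
4 24/17 120/149 4596/2533 -252/2533 3 -5 E
final 4 -5 S

n=0: pose=(3,-5,E); sL=24/17, sR=120/149; mL=4596/2533, mR=-252/2533; mL+mR=4344/2533 → advance +1; mR−mL=-4848/2533 → turn -1·90°
n=1: pose=(4,-5,S); sL=60/53, sR=20/27; mL=2150/1431, mR=-250/1431; mL+mR=1900/1431 → advance +1; mR−mL=-800/477 → turn -1·90°
n=2: pose=(4,-6,W); sL=24/37, sR=120/113; mL=4932/4181, mR=-3084/4181; mL+mR=1848/4181 → advance +1; mR−mL=-8016/4181 → turn -1·90°
n=3: pose=(3,-6,N); sL=30/41, sR=6/5; mL=273/205, mR=-171/205; mL+mR=102/205 → advance +1; mR−mL=-444/205 → turn -1·90°
n=4: pose=(3,-5,E); sL=24/17, sR=120/149; mL=4596/2533, mR=-252/2533; mL+mR=4344/2533 → advance +1; mR−mL=-4848/2533 → turn -1·90°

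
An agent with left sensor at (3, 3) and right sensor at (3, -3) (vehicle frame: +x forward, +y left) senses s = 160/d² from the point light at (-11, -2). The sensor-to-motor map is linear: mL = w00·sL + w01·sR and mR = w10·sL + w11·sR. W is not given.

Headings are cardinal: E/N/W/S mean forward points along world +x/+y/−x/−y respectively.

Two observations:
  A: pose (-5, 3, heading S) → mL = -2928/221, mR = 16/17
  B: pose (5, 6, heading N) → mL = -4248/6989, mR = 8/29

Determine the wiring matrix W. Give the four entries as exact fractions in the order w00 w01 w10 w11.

-1/2 -1 1/2 0

obs A: pose=(-5,3,S) → sL=32/17, sR=160/13, mL=-2928/221, mR=16/17
obs B: pose=(5,6,N) → sL=16/29, sR=80/241, mL=-4248/6989, mR=8/29
sensor matrix S = [[32/17, 160/13], [16/29, 80/241]]; det S = -9523200/1544569
solve [mL_A; mL_B] = S·[w00; w01] and [mR_A; mR_B] = S·[w10; w11]:
  w00 = -1/2, w01 = -1, w10 = 1/2, w11 = 0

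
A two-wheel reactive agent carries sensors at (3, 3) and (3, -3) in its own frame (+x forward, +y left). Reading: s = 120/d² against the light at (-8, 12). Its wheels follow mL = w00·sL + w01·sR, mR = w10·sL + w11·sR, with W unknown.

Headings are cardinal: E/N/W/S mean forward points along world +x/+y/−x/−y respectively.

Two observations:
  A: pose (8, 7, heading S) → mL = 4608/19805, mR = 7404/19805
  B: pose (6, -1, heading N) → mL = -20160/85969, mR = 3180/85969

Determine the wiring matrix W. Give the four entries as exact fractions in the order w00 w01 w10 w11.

obs A: pose=(8,7,S) → sL=24/85, sR=120/233, mL=4608/19805, mR=7404/19805
obs B: pose=(6,-1,N) → sL=120/221, sR=120/389, mL=-20160/85969, mR=3180/85969
sensor matrix S = [[24/85, 120/233], [120/221, 120/389]]; det S = -3856896/20030777
solve [mL_A; mL_B] = S·[w00; w01] and [mR_A; mR_B] = S·[w10; w11]:
  w00 = -1, w01 = 1, w10 = -1/2, w11 = 1

-1 1 -1/2 1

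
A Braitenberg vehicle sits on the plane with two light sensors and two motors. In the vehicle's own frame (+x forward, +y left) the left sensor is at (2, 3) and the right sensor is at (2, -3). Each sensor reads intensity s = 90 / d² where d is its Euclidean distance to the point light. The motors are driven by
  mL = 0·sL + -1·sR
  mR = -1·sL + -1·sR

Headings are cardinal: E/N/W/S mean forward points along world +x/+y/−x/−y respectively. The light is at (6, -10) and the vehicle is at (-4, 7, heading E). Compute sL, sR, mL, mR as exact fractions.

left sensor world pos  = (-2, 10); dL² = 464
right sensor world pos = (-2, 4); dR² = 260
sL = 90/464 = 45/232
sR = 90/260 = 9/26
mL = 0·sL + -1·sR = -9/26
mR = -1·sL + -1·sR = -1629/3016

45/232 9/26 -9/26 -1629/3016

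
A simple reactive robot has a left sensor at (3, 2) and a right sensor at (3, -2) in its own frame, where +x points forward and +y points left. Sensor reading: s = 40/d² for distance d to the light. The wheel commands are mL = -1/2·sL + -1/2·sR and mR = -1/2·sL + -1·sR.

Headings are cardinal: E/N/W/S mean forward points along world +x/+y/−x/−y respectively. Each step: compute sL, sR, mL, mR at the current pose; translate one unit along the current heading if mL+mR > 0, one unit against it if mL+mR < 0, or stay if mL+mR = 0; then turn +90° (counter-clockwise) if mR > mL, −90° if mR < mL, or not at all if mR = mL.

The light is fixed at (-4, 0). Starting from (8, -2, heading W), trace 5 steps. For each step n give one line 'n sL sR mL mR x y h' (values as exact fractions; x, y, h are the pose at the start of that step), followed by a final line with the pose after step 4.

0 40/97 40/81 -3560/7857 -5500/7857 8 -2 W
1 20/61 20/113 -1740/6893 -2350/6893 9 -2 N
2 40/257 40/281 -10760/72217 -15900/72217 9 -3 E
3 5/29 5/17 -115/493 -375/986 8 -3 S
4 40/97 40/81 -3560/7857 -5500/7857 8 -2 W
final 9 -2 N

n=0: pose=(8,-2,W); sL=40/97, sR=40/81; mL=-3560/7857, mR=-5500/7857; mL+mR=-3020/2619 → advance -1; mR−mL=-20/81 → turn -1·90°
n=1: pose=(9,-2,N); sL=20/61, sR=20/113; mL=-1740/6893, mR=-2350/6893; mL+mR=-4090/6893 → advance -1; mR−mL=-10/113 → turn -1·90°
n=2: pose=(9,-3,E); sL=40/257, sR=40/281; mL=-10760/72217, mR=-15900/72217; mL+mR=-26660/72217 → advance -1; mR−mL=-20/281 → turn -1·90°
n=3: pose=(8,-3,S); sL=5/29, sR=5/17; mL=-115/493, mR=-375/986; mL+mR=-605/986 → advance -1; mR−mL=-5/34 → turn -1·90°
n=4: pose=(8,-2,W); sL=40/97, sR=40/81; mL=-3560/7857, mR=-5500/7857; mL+mR=-3020/2619 → advance -1; mR−mL=-20/81 → turn -1·90°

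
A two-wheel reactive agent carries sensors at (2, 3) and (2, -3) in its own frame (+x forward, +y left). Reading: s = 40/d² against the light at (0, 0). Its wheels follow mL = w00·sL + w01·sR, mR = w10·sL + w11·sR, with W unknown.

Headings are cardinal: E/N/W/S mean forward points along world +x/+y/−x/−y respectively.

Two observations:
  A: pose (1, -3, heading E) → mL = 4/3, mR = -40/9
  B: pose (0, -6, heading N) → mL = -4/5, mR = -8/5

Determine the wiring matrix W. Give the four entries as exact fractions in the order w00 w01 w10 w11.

obs A: pose=(1,-3,E) → sL=40/9, sR=8/9, mL=4/3, mR=-40/9
obs B: pose=(0,-6,N) → sL=8/5, sR=8/5, mL=-4/5, mR=-8/5
sensor matrix S = [[40/9, 8/9], [8/5, 8/5]]; det S = 256/45
solve [mL_A; mL_B] = S·[w00; w01] and [mR_A; mR_B] = S·[w10; w11]:
  w00 = 1/2, w01 = -1, w10 = -1, w11 = 0

1/2 -1 -1 0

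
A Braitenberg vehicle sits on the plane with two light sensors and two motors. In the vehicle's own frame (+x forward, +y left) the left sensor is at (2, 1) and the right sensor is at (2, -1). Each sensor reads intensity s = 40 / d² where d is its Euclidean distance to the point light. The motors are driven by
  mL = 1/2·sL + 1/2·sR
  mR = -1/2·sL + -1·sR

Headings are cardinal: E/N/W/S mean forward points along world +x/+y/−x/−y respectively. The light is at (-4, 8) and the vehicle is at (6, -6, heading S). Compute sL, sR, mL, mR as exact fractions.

left sensor world pos  = (7, -8); dL² = 377
right sensor world pos = (5, -8); dR² = 337
sL = 40/377 = 40/377
sR = 40/337 = 40/337
mL = 1/2·sL + 1/2·sR = 14280/127049
mR = -1/2·sL + -1·sR = -21820/127049

40/377 40/337 14280/127049 -21820/127049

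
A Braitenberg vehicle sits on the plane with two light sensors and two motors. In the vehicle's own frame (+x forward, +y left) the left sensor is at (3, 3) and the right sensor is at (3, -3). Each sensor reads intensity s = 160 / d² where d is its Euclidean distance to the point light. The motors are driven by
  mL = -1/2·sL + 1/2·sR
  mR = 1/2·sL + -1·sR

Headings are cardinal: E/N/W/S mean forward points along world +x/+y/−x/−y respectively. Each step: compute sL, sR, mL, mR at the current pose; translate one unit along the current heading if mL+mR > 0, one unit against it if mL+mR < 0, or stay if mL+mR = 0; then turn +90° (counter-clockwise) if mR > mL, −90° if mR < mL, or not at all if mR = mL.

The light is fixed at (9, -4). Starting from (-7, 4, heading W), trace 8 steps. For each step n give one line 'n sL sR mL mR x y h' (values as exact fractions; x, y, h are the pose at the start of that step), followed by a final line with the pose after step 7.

0 80/193 80/241 -1920/46513 -5800/46513 -7 4 W
1 32/89 32/53 576/4717 -2000/4717 -6 4 N
2 40/61 1 21/122 -41/61 -6 3 E
3 32/37 160/377 -3072/13949 112/13949 -7 3 S
4 16/29 80/97 384/2813 -1544/2813 -7 4 E
5 160/221 32/85 -192/1105 -16/1105 -8 4 S
6 8/17 20/29 54/493 -224/493 -8 5 E
7 160/261 160/477 -640/4611 -400/13833 -9 5 S
final -9 6 E

n=0: pose=(-7,4,W); sL=80/193, sR=80/241; mL=-1920/46513, mR=-5800/46513; mL+mR=-40/241 → advance -1; mR−mL=-3880/46513 → turn -1·90°
n=1: pose=(-6,4,N); sL=32/89, sR=32/53; mL=576/4717, mR=-2000/4717; mL+mR=-16/53 → advance -1; mR−mL=-2576/4717 → turn -1·90°
n=2: pose=(-6,3,E); sL=40/61, sR=1; mL=21/122, mR=-41/61; mL+mR=-1/2 → advance -1; mR−mL=-103/122 → turn -1·90°
n=3: pose=(-7,3,S); sL=32/37, sR=160/377; mL=-3072/13949, mR=112/13949; mL+mR=-80/377 → advance -1; mR−mL=3184/13949 → turn +1·90°
n=4: pose=(-7,4,E); sL=16/29, sR=80/97; mL=384/2813, mR=-1544/2813; mL+mR=-40/97 → advance -1; mR−mL=-1928/2813 → turn -1·90°
n=5: pose=(-8,4,S); sL=160/221, sR=32/85; mL=-192/1105, mR=-16/1105; mL+mR=-16/85 → advance -1; mR−mL=176/1105 → turn +1·90°
n=6: pose=(-8,5,E); sL=8/17, sR=20/29; mL=54/493, mR=-224/493; mL+mR=-10/29 → advance -1; mR−mL=-278/493 → turn -1·90°
n=7: pose=(-9,5,S); sL=160/261, sR=160/477; mL=-640/4611, mR=-400/13833; mL+mR=-80/477 → advance -1; mR−mL=1520/13833 → turn +1·90°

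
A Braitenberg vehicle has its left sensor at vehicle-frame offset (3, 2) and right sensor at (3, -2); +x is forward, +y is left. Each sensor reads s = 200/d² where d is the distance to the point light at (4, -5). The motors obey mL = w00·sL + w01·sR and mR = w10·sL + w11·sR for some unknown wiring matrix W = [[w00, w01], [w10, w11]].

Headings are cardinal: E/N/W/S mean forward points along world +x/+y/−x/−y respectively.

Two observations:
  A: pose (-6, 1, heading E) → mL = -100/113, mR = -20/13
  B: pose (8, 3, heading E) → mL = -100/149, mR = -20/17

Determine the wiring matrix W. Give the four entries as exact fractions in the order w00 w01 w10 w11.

obs A: pose=(-6,1,E) → sL=200/113, sR=40/13, mL=-100/113, mR=-20/13
obs B: pose=(8,3,E) → sL=200/149, sR=40/17, mL=-100/149, mR=-20/17
sensor matrix S = [[200/113, 40/13], [200/149, 40/17]]; det S = 128000/3720977
solve [mL_A; mL_B] = S·[w00; w01] and [mR_A; mR_B] = S·[w10; w11]:
  w00 = -1/2, w01 = 0, w10 = 0, w11 = -1/2

-1/2 0 0 -1/2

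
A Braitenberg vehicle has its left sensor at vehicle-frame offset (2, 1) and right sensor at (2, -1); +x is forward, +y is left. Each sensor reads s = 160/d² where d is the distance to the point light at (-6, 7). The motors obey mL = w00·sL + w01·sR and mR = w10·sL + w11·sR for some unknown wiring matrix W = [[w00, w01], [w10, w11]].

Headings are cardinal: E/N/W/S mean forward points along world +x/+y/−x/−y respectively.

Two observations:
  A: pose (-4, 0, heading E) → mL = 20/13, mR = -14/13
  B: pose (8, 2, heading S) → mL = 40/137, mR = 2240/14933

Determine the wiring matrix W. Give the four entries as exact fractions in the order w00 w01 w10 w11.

obs A: pose=(-4,0,E) → sL=40/13, sR=2, mL=20/13, mR=-14/13
obs B: pose=(8,2,S) → sL=80/137, sR=80/109, mL=40/137, mR=2240/14933
sensor matrix S = [[40/13, 2], [80/137, 80/109]]; det S = 211680/194129
solve [mL_A; mL_B] = S·[w00; w01] and [mR_A; mR_B] = S·[w10; w11]:
  w00 = 1/2, w01 = 0, w10 = -1, w11 = 1

1/2 0 -1 1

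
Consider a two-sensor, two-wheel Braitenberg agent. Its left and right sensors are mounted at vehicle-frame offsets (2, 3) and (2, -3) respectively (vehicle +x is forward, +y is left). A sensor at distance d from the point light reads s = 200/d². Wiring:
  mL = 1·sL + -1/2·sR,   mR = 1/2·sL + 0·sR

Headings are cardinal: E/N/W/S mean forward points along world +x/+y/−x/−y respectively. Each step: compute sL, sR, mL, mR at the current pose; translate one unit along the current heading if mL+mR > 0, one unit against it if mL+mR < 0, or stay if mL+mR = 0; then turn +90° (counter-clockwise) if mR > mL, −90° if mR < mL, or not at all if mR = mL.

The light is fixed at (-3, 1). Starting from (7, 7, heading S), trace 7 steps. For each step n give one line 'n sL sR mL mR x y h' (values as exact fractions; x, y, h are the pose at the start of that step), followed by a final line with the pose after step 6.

0 40/37 40/13 -220/481 20/37 7 7 S
1 25/26 50/37 275/962 25/52 7 6 E
2 200/113 40/49 7540/5537 100/113 8 6 N
3 4/5 100/89 106/445 2/5 8 7 E
4 40/29 200/289 8660/8381 20/29 9 7 N
5 25/37 50/53 400/1961 25/74 9 8 E
6 200/181 200/337 49300/60997 100/181 10 8 N
final 10 9 E

n=0: pose=(7,7,S); sL=40/37, sR=40/13; mL=-220/481, mR=20/37; mL+mR=40/481 → advance +1; mR−mL=480/481 → turn +1·90°
n=1: pose=(7,6,E); sL=25/26, sR=50/37; mL=275/962, mR=25/52; mL+mR=1475/1924 → advance +1; mR−mL=375/1924 → turn +1·90°
n=2: pose=(8,6,N); sL=200/113, sR=40/49; mL=7540/5537, mR=100/113; mL+mR=12440/5537 → advance +1; mR−mL=-2640/5537 → turn -1·90°
n=3: pose=(8,7,E); sL=4/5, sR=100/89; mL=106/445, mR=2/5; mL+mR=284/445 → advance +1; mR−mL=72/445 → turn +1·90°
n=4: pose=(9,7,N); sL=40/29, sR=200/289; mL=8660/8381, mR=20/29; mL+mR=14440/8381 → advance +1; mR−mL=-2880/8381 → turn -1·90°
n=5: pose=(9,8,E); sL=25/37, sR=50/53; mL=400/1961, mR=25/74; mL+mR=2125/3922 → advance +1; mR−mL=525/3922 → turn +1·90°
n=6: pose=(10,8,N); sL=200/181, sR=200/337; mL=49300/60997, mR=100/181; mL+mR=83000/60997 → advance +1; mR−mL=-15600/60997 → turn -1·90°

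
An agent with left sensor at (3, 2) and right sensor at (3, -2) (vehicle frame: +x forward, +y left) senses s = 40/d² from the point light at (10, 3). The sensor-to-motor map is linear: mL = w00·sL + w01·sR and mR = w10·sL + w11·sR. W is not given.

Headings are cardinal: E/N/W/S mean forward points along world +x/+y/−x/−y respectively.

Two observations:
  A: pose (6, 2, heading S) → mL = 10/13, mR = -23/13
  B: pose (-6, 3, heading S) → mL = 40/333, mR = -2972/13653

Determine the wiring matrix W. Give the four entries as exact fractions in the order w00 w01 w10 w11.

obs A: pose=(6,2,S) → sL=2, sR=10/13, mL=10/13, mR=-23/13
obs B: pose=(-6,3,S) → sL=8/41, sR=40/333, mL=40/333, mR=-2972/13653
sensor matrix S = [[2, 10/13], [8/41, 40/333]]; det S = 16000/177489
solve [mL_A; mL_B] = S·[w00; w01] and [mR_A; mR_B] = S·[w10; w11]:
  w00 = 0, w01 = 1, w10 = -1/2, w11 = -1

0 1 -1/2 -1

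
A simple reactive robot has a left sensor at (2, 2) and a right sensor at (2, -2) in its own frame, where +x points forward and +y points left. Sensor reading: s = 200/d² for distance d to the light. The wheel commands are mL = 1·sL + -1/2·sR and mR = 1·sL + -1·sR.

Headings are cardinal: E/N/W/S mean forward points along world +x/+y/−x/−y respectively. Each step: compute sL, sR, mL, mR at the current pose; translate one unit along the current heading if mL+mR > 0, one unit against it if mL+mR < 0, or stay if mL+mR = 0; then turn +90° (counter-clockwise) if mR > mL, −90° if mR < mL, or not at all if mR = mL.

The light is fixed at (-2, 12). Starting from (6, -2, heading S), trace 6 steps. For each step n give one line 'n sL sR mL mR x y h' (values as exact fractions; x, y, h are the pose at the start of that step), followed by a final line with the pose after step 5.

n=0: pose=(6,-2,S); sL=50/89, sR=50/73; mL=1425/6497, mR=-800/6497; mL+mR=625/6497 → advance +1; mR−mL=-25/73 → turn -1·90°
n=1: pose=(6,-3,W); sL=8/13, sR=40/41; mL=68/533, mR=-192/533; mL+mR=-124/533 → advance -1; mR−mL=-20/41 → turn -1·90°
n=2: pose=(7,-3,N); sL=100/109, sR=20/29; mL=1810/3161, mR=720/3161; mL+mR=2530/3161 → advance +1; mR−mL=-10/29 → turn -1·90°
n=3: pose=(7,-2,E); sL=40/53, sR=200/377; mL=9780/19981, mR=4480/19981; mL+mR=14260/19981 → advance +1; mR−mL=-100/377 → turn -1·90°
n=4: pose=(8,-2,S); sL=1/2, sR=5/8; mL=3/16, mR=-1/8; mL+mR=1/16 → advance +1; mR−mL=-5/16 → turn -1·90°
n=5: pose=(8,-3,W); sL=200/353, sR=200/233; mL=11300/82249, mR=-24000/82249; mL+mR=-12700/82249 → advance -1; mR−mL=-100/233 → turn -1·90°

0 50/89 50/73 1425/6497 -800/6497 6 -2 S
1 8/13 40/41 68/533 -192/533 6 -3 W
2 100/109 20/29 1810/3161 720/3161 7 -3 N
3 40/53 200/377 9780/19981 4480/19981 7 -2 E
4 1/2 5/8 3/16 -1/8 8 -2 S
5 200/353 200/233 11300/82249 -24000/82249 8 -3 W
final 9 -3 N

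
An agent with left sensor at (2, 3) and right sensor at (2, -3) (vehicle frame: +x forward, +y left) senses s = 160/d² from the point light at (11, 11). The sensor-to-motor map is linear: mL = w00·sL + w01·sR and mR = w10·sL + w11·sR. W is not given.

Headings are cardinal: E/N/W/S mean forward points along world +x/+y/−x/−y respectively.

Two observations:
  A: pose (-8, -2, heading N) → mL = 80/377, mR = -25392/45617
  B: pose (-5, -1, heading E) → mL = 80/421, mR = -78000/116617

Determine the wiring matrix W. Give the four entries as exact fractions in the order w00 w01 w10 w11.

obs A: pose=(-8,-2,N) → sL=32/121, sR=160/377, mL=80/377, mR=-25392/45617
obs B: pose=(-5,-1,E) → sL=160/277, sR=160/421, mL=80/421, mR=-78000/116617
sensor matrix S = [[32/121, 160/377], [160/277, 160/421]]; det S = -769413120/5319717689
solve [mL_A; mL_B] = S·[w00; w01] and [mR_A; mR_B] = S·[w10; w11]:
  w00 = 0, w01 = 1/2, w10 = -1/2, w11 = -1

0 1/2 -1/2 -1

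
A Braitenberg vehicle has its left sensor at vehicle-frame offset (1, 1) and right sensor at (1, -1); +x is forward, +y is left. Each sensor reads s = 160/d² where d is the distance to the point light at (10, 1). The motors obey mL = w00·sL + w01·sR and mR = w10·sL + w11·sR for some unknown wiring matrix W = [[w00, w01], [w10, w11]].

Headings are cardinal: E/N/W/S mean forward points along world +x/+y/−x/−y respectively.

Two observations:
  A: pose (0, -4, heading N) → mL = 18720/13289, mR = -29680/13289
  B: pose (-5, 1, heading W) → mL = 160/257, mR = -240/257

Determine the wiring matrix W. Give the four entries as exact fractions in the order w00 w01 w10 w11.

1/2 1/2 -1/2 -1

obs A: pose=(0,-4,N) → sL=160/137, sR=160/97, mL=18720/13289, mR=-29680/13289
obs B: pose=(-5,1,W) → sL=160/257, sR=160/257, mL=160/257, mR=-240/257
sensor matrix S = [[160/137, 160/97], [160/257, 160/257]]; det S = -1024000/3415273
solve [mL_A; mL_B] = S·[w00; w01] and [mR_A; mR_B] = S·[w10; w11]:
  w00 = 1/2, w01 = 1/2, w10 = -1/2, w11 = -1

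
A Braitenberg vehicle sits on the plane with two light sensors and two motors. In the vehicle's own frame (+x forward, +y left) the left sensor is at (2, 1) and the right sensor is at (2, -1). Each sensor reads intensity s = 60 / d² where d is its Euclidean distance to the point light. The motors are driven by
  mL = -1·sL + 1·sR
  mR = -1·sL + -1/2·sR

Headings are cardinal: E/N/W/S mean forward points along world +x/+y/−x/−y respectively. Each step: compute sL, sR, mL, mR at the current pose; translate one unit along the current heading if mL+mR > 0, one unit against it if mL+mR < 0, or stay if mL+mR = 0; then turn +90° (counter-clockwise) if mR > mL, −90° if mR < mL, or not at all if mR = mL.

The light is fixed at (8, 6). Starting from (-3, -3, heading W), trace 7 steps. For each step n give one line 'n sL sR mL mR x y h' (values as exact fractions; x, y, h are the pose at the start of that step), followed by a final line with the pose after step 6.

n=0: pose=(-3,-3,W); sL=60/269, sR=60/233; mL=2160/62677, mR=-22050/62677; mL+mR=-19890/62677 → advance -1; mR−mL=-90/233 → turn -1·90°
n=1: pose=(-2,-3,N); sL=6/17, sR=6/13; mL=24/221, mR=-129/221; mL+mR=-105/221 → advance -1; mR−mL=-9/13 → turn -1·90°
n=2: pose=(-2,-4,E); sL=12/29, sR=12/37; mL=-96/1073, mR=-618/1073; mL+mR=-714/1073 → advance -1; mR−mL=-18/37 → turn -1·90°
n=3: pose=(-3,-4,S); sL=15/61, sR=5/24; mL=-55/1464, mR=-1025/2928; mL+mR=-1135/2928 → advance -1; mR−mL=-5/16 → turn -1·90°
n=4: pose=(-3,-3,W); sL=60/269, sR=60/233; mL=2160/62677, mR=-22050/62677; mL+mR=-19890/62677 → advance -1; mR−mL=-90/233 → turn -1·90°
n=5: pose=(-2,-3,N); sL=6/17, sR=6/13; mL=24/221, mR=-129/221; mL+mR=-105/221 → advance -1; mR−mL=-9/13 → turn -1·90°
n=6: pose=(-2,-4,E); sL=12/29, sR=12/37; mL=-96/1073, mR=-618/1073; mL+mR=-714/1073 → advance -1; mR−mL=-18/37 → turn -1·90°

0 60/269 60/233 2160/62677 -22050/62677 -3 -3 W
1 6/17 6/13 24/221 -129/221 -2 -3 N
2 12/29 12/37 -96/1073 -618/1073 -2 -4 E
3 15/61 5/24 -55/1464 -1025/2928 -3 -4 S
4 60/269 60/233 2160/62677 -22050/62677 -3 -3 W
5 6/17 6/13 24/221 -129/221 -2 -3 N
6 12/29 12/37 -96/1073 -618/1073 -2 -4 E
final -3 -4 S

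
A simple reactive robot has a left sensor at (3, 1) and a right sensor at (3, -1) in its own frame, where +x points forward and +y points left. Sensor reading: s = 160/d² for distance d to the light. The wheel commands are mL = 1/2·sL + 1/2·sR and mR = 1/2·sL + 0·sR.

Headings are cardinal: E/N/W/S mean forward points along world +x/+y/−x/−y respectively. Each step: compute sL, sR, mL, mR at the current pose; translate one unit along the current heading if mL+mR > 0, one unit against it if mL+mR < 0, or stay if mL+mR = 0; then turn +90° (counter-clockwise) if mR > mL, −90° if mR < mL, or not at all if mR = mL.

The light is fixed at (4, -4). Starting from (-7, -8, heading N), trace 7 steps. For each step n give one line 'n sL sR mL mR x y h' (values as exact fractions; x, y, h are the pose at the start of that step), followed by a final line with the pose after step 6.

0 32/29 160/101 3936/2929 16/29 -7 -8 N
1 40/17 2 37/17 20/17 -7 -7 E
2 160/117 160/157 21920/18369 80/117 -6 -7 S
3 80/97 80/89 7440/8633 40/97 -6 -8 W
4 32/29 160/101 3936/2929 16/29 -7 -8 N
5 40/17 2 37/17 20/17 -7 -7 E
6 160/117 160/157 21920/18369 80/117 -6 -7 S
final -6 -8 W

n=0: pose=(-7,-8,N); sL=32/29, sR=160/101; mL=3936/2929, mR=16/29; mL+mR=5552/2929 → advance +1; mR−mL=-80/101 → turn -1·90°
n=1: pose=(-7,-7,E); sL=40/17, sR=2; mL=37/17, mR=20/17; mL+mR=57/17 → advance +1; mR−mL=-1 → turn -1·90°
n=2: pose=(-6,-7,S); sL=160/117, sR=160/157; mL=21920/18369, mR=80/117; mL+mR=34480/18369 → advance +1; mR−mL=-80/157 → turn -1·90°
n=3: pose=(-6,-8,W); sL=80/97, sR=80/89; mL=7440/8633, mR=40/97; mL+mR=11000/8633 → advance +1; mR−mL=-40/89 → turn -1·90°
n=4: pose=(-7,-8,N); sL=32/29, sR=160/101; mL=3936/2929, mR=16/29; mL+mR=5552/2929 → advance +1; mR−mL=-80/101 → turn -1·90°
n=5: pose=(-7,-7,E); sL=40/17, sR=2; mL=37/17, mR=20/17; mL+mR=57/17 → advance +1; mR−mL=-1 → turn -1·90°
n=6: pose=(-6,-7,S); sL=160/117, sR=160/157; mL=21920/18369, mR=80/117; mL+mR=34480/18369 → advance +1; mR−mL=-80/157 → turn -1·90°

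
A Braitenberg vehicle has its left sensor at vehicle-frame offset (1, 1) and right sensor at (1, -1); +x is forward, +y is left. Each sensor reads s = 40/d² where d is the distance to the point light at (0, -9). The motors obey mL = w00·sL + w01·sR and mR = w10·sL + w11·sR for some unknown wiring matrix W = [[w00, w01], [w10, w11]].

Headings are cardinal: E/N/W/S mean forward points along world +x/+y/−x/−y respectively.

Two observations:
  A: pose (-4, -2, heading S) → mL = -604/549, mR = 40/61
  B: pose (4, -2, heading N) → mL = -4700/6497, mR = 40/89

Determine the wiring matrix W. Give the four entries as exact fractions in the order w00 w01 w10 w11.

obs A: pose=(-4,-2,S) → sL=8/9, sR=40/61, mL=-604/549, mR=40/61
obs B: pose=(4,-2,N) → sL=40/73, sR=40/89, mL=-4700/6497, mR=40/89
sensor matrix S = [[8/9, 40/61], [40/73, 40/89]]; det S = 143360/3566853
solve [mL_A; mL_B] = S·[w00; w01] and [mR_A; mR_B] = S·[w10; w11]:
  w00 = -1/2, w01 = -1, w10 = 0, w11 = 1

-1/2 -1 0 1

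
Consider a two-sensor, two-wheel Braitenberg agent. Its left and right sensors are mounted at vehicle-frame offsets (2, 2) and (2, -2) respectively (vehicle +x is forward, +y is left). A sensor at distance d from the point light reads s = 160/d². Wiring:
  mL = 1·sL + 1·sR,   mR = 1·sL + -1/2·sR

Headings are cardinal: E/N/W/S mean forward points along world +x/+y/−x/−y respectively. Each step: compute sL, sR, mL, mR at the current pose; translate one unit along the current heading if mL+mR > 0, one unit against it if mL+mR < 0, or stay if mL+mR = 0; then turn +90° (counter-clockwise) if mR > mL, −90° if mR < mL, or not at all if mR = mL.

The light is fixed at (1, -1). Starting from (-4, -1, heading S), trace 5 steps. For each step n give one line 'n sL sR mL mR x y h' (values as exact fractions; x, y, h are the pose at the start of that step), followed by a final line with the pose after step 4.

0 160/13 160/53 10560/689 7440/689 -4 -1 S
1 80/29 16/5 864/145 168/145 -4 -2 W
2 32/13 160/17 2624/221 -496/221 -5 -2 N
3 8 8 16 4 -5 -1 E
4 160/13 160/53 10560/689 7440/689 -4 -1 S
final -4 -2 W

n=0: pose=(-4,-1,S); sL=160/13, sR=160/53; mL=10560/689, mR=7440/689; mL+mR=18000/689 → advance +1; mR−mL=-240/53 → turn -1·90°
n=1: pose=(-4,-2,W); sL=80/29, sR=16/5; mL=864/145, mR=168/145; mL+mR=1032/145 → advance +1; mR−mL=-24/5 → turn -1·90°
n=2: pose=(-5,-2,N); sL=32/13, sR=160/17; mL=2624/221, mR=-496/221; mL+mR=2128/221 → advance +1; mR−mL=-240/17 → turn -1·90°
n=3: pose=(-5,-1,E); sL=8, sR=8; mL=16, mR=4; mL+mR=20 → advance +1; mR−mL=-12 → turn -1·90°
n=4: pose=(-4,-1,S); sL=160/13, sR=160/53; mL=10560/689, mR=7440/689; mL+mR=18000/689 → advance +1; mR−mL=-240/53 → turn -1·90°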